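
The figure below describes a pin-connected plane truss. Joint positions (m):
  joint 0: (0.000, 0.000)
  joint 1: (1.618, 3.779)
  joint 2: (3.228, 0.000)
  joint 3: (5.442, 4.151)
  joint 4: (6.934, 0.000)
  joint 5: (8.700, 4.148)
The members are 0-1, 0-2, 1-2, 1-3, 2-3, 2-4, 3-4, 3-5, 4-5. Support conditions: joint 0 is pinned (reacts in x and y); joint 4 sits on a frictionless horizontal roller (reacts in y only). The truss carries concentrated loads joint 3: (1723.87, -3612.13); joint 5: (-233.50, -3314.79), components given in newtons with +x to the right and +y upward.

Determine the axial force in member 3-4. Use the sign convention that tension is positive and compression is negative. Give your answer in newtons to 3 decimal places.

N=6 nodes, M=9 members, R=3 reactions → 2N=12, M+R=12
member 0 (0-1): L=4.1108, (cx,cy)=(0.3936,0.9193)
member 1 (0-2): L=3.2280, (cx,cy)=(1.0000,0.0000)
member 2 (1-2): L=4.1077, (cx,cy)=(0.3919,-0.9200)
member 3 (1-3): L=3.8421, (cx,cy)=(0.9953,0.0968)
member 4 (2-3): L=4.7045, (cx,cy)=(0.4706,0.8823)
member 5 (2-4): L=3.7060, (cx,cy)=(1.0000,0.0000)
member 6 (3-4): L=4.4110, (cx,cy)=(0.3382,-0.9411)
member 7 (3-5): L=3.2580, (cx,cy)=(1.0000,-0.0009)
member 8 (4-5): L=4.5083, (cx,cy)=(0.3917,0.9201)
solve A·x = −loads:
  F[0-1] = +1043.5399 N (tension)
  F[0-2] = +1079.6365 N (tension)
  F[1-2] = -959.5424 N (compression)
  F[1-3] = +790.5402 N (tension)
  F[2-3] = +1000.4817 N (tension)
  F[2-4] = +232.7071 N (tension)
  F[3-4] = -4858.9182 N (compression)
  F[3-5] = +1177.3020 N (tension)
  F[4-5] = -3601.5285 N (compression)
  Rx@0 = -1490.3700 N
  Ry@0 = -959.3088 N
  Ry@4 = +7886.2288 N

-4858.918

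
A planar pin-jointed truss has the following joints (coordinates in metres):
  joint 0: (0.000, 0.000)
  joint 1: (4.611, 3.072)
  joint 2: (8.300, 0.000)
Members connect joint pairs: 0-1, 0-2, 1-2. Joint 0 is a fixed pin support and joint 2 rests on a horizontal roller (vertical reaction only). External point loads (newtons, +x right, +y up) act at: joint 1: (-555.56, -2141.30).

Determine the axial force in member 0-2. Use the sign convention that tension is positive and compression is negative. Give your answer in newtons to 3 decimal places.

1181.583

N=3 nodes, M=3 members, R=3 reactions → 2N=6, M+R=6
member 0 (0-1): L=5.5406, (cx,cy)=(0.8322,0.5545)
member 1 (0-2): L=8.3000, (cx,cy)=(1.0000,0.0000)
member 2 (1-2): L=4.8006, (cx,cy)=(0.7684,-0.6399)
solve A·x = −loads:
  F[0-1] = -2087.3679 N (compression)
  F[0-2] = +1181.5828 N (tension)
  F[1-2] = -1537.6319 N (compression)
  Rx@0 = +555.5600 N
  Ry@0 = +1157.3417 N
  Ry@2 = +983.9583 N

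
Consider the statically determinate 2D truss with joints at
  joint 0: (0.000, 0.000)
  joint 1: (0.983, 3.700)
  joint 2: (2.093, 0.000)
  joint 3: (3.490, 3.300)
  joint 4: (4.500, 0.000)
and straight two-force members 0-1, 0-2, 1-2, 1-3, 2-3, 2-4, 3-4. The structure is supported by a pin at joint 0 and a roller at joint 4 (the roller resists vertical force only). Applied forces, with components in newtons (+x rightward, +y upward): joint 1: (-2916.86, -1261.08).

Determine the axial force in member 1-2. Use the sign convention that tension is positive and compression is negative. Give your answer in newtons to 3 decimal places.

1974.693

N=5 nodes, M=7 members, R=3 reactions → 2N=10, M+R=10
member 0 (0-1): L=3.8284, (cx,cy)=(0.2568,0.9665)
member 1 (0-2): L=2.0930, (cx,cy)=(1.0000,0.0000)
member 2 (1-2): L=3.8629, (cx,cy)=(0.2873,-0.9578)
member 3 (1-3): L=2.5387, (cx,cy)=(0.9875,-0.1576)
member 4 (2-3): L=3.5835, (cx,cy)=(0.3898,0.9209)
member 5 (2-4): L=2.4070, (cx,cy)=(1.0000,0.0000)
member 6 (3-4): L=3.4511, (cx,cy)=(0.2927,-0.9562)
solve A·x = −loads:
  F[0-1] = -3501.2993 N (compression)
  F[0-2] = -2017.8371 N (compression)
  F[1-2] = +1974.6932 N (tension)
  F[1-3] = +1468.7589 N (tension)
  F[2-3] = -2053.9136 N (compression)
  F[2-4] = -649.7150 N (compression)
  F[3-4] = +2220.0319 N (tension)
  Rx@0 = +2916.8600 N
  Ry@0 = +3383.9112 N
  Ry@4 = -2122.8312 N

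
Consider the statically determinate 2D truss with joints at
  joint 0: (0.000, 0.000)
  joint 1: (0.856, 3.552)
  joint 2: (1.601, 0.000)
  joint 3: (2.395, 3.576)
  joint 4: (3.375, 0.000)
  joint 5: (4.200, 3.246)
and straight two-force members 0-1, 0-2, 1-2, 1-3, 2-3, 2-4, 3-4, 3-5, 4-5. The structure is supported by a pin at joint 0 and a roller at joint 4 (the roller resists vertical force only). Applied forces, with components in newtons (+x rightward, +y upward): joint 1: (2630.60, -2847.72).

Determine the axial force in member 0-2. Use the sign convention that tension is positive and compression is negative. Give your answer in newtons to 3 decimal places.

2475.617

N=6 nodes, M=9 members, R=3 reactions → 2N=12, M+R=12
member 0 (0-1): L=3.6537, (cx,cy)=(0.2343,0.9722)
member 1 (0-2): L=1.6010, (cx,cy)=(1.0000,0.0000)
member 2 (1-2): L=3.6293, (cx,cy)=(0.2053,-0.9787)
member 3 (1-3): L=1.5392, (cx,cy)=(0.9999,0.0156)
member 4 (2-3): L=3.6631, (cx,cy)=(0.2168,0.9762)
member 5 (2-4): L=1.7740, (cx,cy)=(1.0000,0.0000)
member 6 (3-4): L=3.7079, (cx,cy)=(0.2643,-0.9644)
member 7 (3-5): L=1.8349, (cx,cy)=(0.9837,-0.1798)
member 8 (4-5): L=3.3492, (cx,cy)=(0.2463,0.9692)
solve A·x = −loads:
  F[0-1] = +661.5177 N (tension)
  F[0-2] = +2475.6171 N (tension)
  F[1-2] = -3594.4724 N (compression)
  F[1-3] = -1737.9751 N (compression)
  F[2-3] = +3603.5996 N (tension)
  F[2-4] = +956.6583 N (tension)
  F[3-4] = -3619.5393 N (compression)
  F[3-5] = -0.0000 N (compression)
  F[4-5] = +0.0000 N (tension)
  Rx@0 = -2630.6000 N
  Ry@0 = -643.1065 N
  Ry@4 = +3490.8265 N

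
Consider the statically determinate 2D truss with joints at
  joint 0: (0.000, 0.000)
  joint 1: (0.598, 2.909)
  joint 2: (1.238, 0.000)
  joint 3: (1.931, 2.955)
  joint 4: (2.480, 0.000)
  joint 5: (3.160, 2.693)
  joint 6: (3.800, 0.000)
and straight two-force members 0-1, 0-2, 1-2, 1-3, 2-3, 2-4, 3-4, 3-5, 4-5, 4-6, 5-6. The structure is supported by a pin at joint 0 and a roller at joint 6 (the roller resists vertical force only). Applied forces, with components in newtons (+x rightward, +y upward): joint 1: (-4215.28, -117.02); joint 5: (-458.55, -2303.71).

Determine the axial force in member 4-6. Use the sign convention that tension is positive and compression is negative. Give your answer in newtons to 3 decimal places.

N=7 nodes, M=11 members, R=3 reactions → 2N=14, M+R=14
member 0 (0-1): L=2.9698, (cx,cy)=(0.2014,0.9795)
member 1 (0-2): L=1.2380, (cx,cy)=(1.0000,0.0000)
member 2 (1-2): L=2.9786, (cx,cy)=(0.2149,-0.9766)
member 3 (1-3): L=1.3338, (cx,cy)=(0.9994,0.0345)
member 4 (2-3): L=3.0352, (cx,cy)=(0.2283,0.9736)
member 5 (2-4): L=1.2420, (cx,cy)=(1.0000,0.0000)
member 6 (3-4): L=3.0056, (cx,cy)=(0.1827,-0.9832)
member 7 (3-5): L=1.2566, (cx,cy)=(0.9780,-0.2085)
member 8 (4-5): L=2.7775, (cx,cy)=(0.2448,0.9696)
member 9 (4-6): L=1.3200, (cx,cy)=(1.0000,0.0000)
member 10 (5-6): L=2.7680, (cx,cy)=(0.2312,-0.9729)
solve A·x = −loads:
  F[0-1] = -4122.9201 N (compression)
  F[0-2] = -3843.6455 N (compression)
  F[1-2] = +4103.6895 N (tension)
  F[1-3] = +2504.8332 N (tension)
  F[2-3] = -4116.5775 N (compression)
  F[2-4] = -2021.9835 N (compression)
  F[3-4] = +3800.0648 N (tension)
  F[3-5] = +888.8434 N (tension)
  F[4-5] = -3853.3990 N (compression)
  F[4-6] = -384.4617 N (compression)
  F[5-6] = +1662.7997 N (tension)
  Rx@0 = +4673.8300 N
  Ry@0 = +4038.4729 N
  Ry@6 = -1617.7429 N

-384.462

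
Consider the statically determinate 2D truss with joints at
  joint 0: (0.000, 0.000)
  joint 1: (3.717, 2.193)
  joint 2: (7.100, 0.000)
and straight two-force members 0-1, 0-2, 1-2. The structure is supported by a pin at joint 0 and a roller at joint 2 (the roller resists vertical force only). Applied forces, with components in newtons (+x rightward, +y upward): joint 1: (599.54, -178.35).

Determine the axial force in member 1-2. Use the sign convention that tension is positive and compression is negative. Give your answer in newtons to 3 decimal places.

N=3 nodes, M=3 members, R=3 reactions → 2N=6, M+R=6
member 0 (0-1): L=4.3157, (cx,cy)=(0.8613,0.5081)
member 1 (0-2): L=7.1000, (cx,cy)=(1.0000,0.0000)
member 2 (1-2): L=4.0316, (cx,cy)=(0.8391,-0.5440)
solve A·x = −loads:
  F[0-1] = +197.1920 N (tension)
  F[0-2] = +429.7040 N (tension)
  F[1-2] = -512.0905 N (compression)
  Rx@0 = -599.5400 N
  Ry@0 = -100.2019 N
  Ry@2 = +278.5519 N

-512.091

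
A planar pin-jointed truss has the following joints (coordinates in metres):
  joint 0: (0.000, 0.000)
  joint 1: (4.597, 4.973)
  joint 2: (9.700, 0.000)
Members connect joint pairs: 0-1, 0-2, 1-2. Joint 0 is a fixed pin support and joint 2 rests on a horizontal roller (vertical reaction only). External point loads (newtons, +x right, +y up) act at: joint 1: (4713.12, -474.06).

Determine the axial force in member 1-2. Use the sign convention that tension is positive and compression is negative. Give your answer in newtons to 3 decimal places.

N=3 nodes, M=3 members, R=3 reactions → 2N=6, M+R=6
member 0 (0-1): L=6.7722, (cx,cy)=(0.6788,0.7343)
member 1 (0-2): L=9.7000, (cx,cy)=(1.0000,0.0000)
member 2 (1-2): L=7.1254, (cx,cy)=(0.7162,-0.6979)
solve A·x = −loads:
  F[0-1] = +2950.9254 N (tension)
  F[0-2] = +2710.0282 N (tension)
  F[1-2] = -3784.0559 N (compression)
  Rx@0 = -4713.1200 N
  Ry@0 = -2166.9296 N
  Ry@2 = +2640.9896 N

-3784.056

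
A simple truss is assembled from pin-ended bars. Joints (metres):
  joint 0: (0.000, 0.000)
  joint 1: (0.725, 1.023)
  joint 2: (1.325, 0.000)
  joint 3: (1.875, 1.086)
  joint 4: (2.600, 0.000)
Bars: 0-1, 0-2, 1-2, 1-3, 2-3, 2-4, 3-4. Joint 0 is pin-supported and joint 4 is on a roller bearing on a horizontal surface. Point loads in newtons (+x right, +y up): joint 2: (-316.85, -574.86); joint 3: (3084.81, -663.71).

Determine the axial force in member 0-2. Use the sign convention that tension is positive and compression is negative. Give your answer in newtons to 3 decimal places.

2185.745

N=5 nodes, M=7 members, R=3 reactions → 2N=10, M+R=10
member 0 (0-1): L=1.2539, (cx,cy)=(0.5782,0.8159)
member 1 (0-2): L=1.3250, (cx,cy)=(1.0000,0.0000)
member 2 (1-2): L=1.1860, (cx,cy)=(0.5059,-0.8626)
member 3 (1-3): L=1.1517, (cx,cy)=(0.9985,0.0547)
member 4 (2-3): L=1.2173, (cx,cy)=(0.4518,0.8921)
member 5 (2-4): L=1.2750, (cx,cy)=(1.0000,0.0000)
member 6 (3-4): L=1.3058, (cx,cy)=(0.5552,-0.8317)
solve A·x = −loads:
  F[0-1] = +1006.9159 N (tension)
  F[0-2] = +2185.7447 N (tension)
  F[1-2] = -886.9274 N (compression)
  F[1-3] = +1032.4704 N (tension)
  F[2-3] = +1501.9463 N (tension)
  F[2-4] = +1375.2942 N (tension)
  F[3-4] = -2476.9799 N (compression)
  Rx@0 = -2767.9600 N
  Ry@0 = -821.5259 N
  Ry@4 = +2060.0959 N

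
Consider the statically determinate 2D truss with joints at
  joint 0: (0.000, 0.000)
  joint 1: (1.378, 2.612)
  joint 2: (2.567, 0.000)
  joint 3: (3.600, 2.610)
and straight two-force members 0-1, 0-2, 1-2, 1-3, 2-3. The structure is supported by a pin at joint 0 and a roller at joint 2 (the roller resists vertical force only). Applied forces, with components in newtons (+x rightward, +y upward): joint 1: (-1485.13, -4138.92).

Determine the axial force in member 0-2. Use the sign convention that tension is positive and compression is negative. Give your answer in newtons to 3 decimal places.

323.499

N=4 nodes, M=5 members, R=3 reactions → 2N=8, M+R=8
member 0 (0-1): L=2.9532, (cx,cy)=(0.4666,0.8845)
member 1 (0-2): L=2.5670, (cx,cy)=(1.0000,0.0000)
member 2 (1-2): L=2.8699, (cx,cy)=(0.4143,-0.9101)
member 3 (1-3): L=2.2220, (cx,cy)=(1.0000,-0.0009)
member 4 (2-3): L=2.8070, (cx,cy)=(0.3680,0.9298)
solve A·x = −loads:
  F[0-1] = -3876.0912 N (compression)
  F[0-2] = +323.4986 N (tension)
  F[1-2] = -780.8287 N (compression)
  F[1-3] = +0.0000 N (tension)
  F[2-3] = -0.0000 N (compression)
  Rx@0 = +1485.1300 N
  Ry@0 = +3428.2569 N
  Ry@2 = +710.6631 N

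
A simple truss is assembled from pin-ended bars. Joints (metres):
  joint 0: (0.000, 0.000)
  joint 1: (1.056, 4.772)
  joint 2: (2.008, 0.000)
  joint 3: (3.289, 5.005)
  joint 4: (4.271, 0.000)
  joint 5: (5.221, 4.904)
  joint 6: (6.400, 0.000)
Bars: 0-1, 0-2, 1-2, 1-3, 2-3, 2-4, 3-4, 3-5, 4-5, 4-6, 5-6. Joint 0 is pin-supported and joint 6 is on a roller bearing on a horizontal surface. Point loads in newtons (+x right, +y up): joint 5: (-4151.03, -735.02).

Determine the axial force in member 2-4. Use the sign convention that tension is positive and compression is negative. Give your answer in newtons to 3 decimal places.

N=7 nodes, M=11 members, R=3 reactions → 2N=14, M+R=14
member 0 (0-1): L=4.8874, (cx,cy)=(0.2161,0.9764)
member 1 (0-2): L=2.0080, (cx,cy)=(1.0000,0.0000)
member 2 (1-2): L=4.8660, (cx,cy)=(0.1956,-0.9807)
member 3 (1-3): L=2.2451, (cx,cy)=(0.9946,0.1038)
member 4 (2-3): L=5.1663, (cx,cy)=(0.2480,0.9688)
member 5 (2-4): L=2.2630, (cx,cy)=(1.0000,0.0000)
member 6 (3-4): L=5.1004, (cx,cy)=(0.1925,-0.9813)
member 7 (3-5): L=1.9346, (cx,cy)=(0.9986,-0.0522)
member 8 (4-5): L=4.9952, (cx,cy)=(0.1902,0.9817)
member 9 (4-6): L=2.1290, (cx,cy)=(1.0000,0.0000)
member 10 (5-6): L=5.0437, (cx,cy)=(0.2338,-0.9723)
solve A·x = −loads:
  F[0-1] = -3396.3557 N (compression)
  F[0-2] = -3417.2005 N (compression)
  F[1-2] = +3236.0350 N (tension)
  F[1-3] = -1374.3547 N (compression)
  F[2-3] = -3275.7951 N (compression)
  F[2-4] = -1971.8581 N (compression)
  F[3-4] = +3531.6753 N (tension)
  F[3-5] = -2863.0400 N (compression)
  F[4-5] = -3530.0277 N (compression)
  F[4-6] = -620.5404 N (compression)
  F[5-6] = +2654.6573 N (tension)
  Rx@0 = +4151.0300 N
  Ry@0 = +3316.1312 N
  Ry@6 = -2581.1112 N

-1971.858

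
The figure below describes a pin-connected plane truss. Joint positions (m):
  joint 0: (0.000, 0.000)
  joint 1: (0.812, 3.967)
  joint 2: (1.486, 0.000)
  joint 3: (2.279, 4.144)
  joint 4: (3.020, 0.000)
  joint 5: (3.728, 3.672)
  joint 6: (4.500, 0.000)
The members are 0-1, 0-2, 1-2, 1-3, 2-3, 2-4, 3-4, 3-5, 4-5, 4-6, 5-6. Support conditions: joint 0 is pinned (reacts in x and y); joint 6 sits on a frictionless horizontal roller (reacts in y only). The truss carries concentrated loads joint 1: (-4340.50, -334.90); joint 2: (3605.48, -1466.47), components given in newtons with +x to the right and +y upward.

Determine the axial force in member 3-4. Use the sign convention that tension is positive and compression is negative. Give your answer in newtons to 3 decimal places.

N=7 nodes, M=11 members, R=3 reactions → 2N=14, M+R=14
member 0 (0-1): L=4.0493, (cx,cy)=(0.2005,0.9797)
member 1 (0-2): L=1.4860, (cx,cy)=(1.0000,0.0000)
member 2 (1-2): L=4.0238, (cx,cy)=(0.1675,-0.9859)
member 3 (1-3): L=1.4776, (cx,cy)=(0.9928,0.1198)
member 4 (2-3): L=4.2192, (cx,cy)=(0.1880,0.9822)
member 5 (2-4): L=1.5340, (cx,cy)=(1.0000,0.0000)
member 6 (3-4): L=4.2097, (cx,cy)=(0.1760,-0.9844)
member 7 (3-5): L=1.5239, (cx,cy)=(0.9508,-0.3097)
member 8 (4-5): L=3.7396, (cx,cy)=(0.1893,0.9819)
member 9 (4-6): L=1.4800, (cx,cy)=(1.0000,0.0000)
member 10 (5-6): L=3.7523, (cx,cy)=(0.2057,-0.9786)
solve A·x = −loads:
  F[0-1] = -5188.4613 N (compression)
  F[0-2] = +305.4269 N (tension)
  F[1-2] = +5115.2271 N (tension)
  F[1-3] = +2460.9654 N (tension)
  F[2-3] = -3641.3834 N (compression)
  F[2-4] = -1758.8455 N (compression)
  F[3-4] = +2921.9277 N (tension)
  F[3-5] = +1308.8880 N (tension)
  F[4-5] = -2929.2827 N (compression)
  F[4-6] = -689.9435 N (compression)
  F[5-6] = +3353.4426 N (tension)
  Rx@0 = +735.0200 N
  Ry@0 = +5083.0701 N
  Ry@6 = -3281.7001 N

2921.928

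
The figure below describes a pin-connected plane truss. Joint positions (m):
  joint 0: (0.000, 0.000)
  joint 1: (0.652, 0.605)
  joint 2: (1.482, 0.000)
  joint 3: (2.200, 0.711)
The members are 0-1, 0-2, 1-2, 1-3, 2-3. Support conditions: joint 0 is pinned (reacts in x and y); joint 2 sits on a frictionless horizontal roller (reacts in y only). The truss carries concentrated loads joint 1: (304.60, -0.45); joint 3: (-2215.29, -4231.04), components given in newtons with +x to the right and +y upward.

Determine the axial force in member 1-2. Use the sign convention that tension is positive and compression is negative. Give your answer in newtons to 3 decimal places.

-1630.201

N=4 nodes, M=5 members, R=3 reactions → 2N=8, M+R=8
member 0 (0-1): L=0.8895, (cx,cy)=(0.7330,0.6802)
member 1 (0-2): L=1.4820, (cx,cy)=(1.0000,0.0000)
member 2 (1-2): L=1.0271, (cx,cy)=(0.8081,-0.5890)
member 3 (1-3): L=1.5516, (cx,cy)=(0.9977,0.0683)
member 4 (2-3): L=1.0105, (cx,cy)=(0.7106,0.7036)
solve A·x = −loads:
  F[0-1] = +1633.5828 N (tension)
  F[0-2] = -3108.1613 N (compression)
  F[1-2] = -1630.2009 N (compression)
  F[1-3] = +2215.4190 N (tension)
  F[2-3] = -6228.2152 N (compression)
  Rx@0 = +1910.6900 N
  Ry@0 = -1111.1505 N
  Ry@2 = +5342.6405 N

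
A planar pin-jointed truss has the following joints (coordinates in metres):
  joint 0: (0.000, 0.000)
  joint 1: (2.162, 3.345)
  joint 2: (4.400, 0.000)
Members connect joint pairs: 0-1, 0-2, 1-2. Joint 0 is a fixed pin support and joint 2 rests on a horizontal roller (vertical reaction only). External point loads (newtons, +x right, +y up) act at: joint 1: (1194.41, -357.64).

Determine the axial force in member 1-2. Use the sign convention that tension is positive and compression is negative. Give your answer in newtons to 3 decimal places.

N=3 nodes, M=3 members, R=3 reactions → 2N=6, M+R=6
member 0 (0-1): L=3.9829, (cx,cy)=(0.5428,0.8398)
member 1 (0-2): L=4.4000, (cx,cy)=(1.0000,0.0000)
member 2 (1-2): L=4.0246, (cx,cy)=(0.5561,-0.8311)
solve A·x = −loads:
  F[0-1] = +864.5801 N (tension)
  F[0-2] = +725.0948 N (tension)
  F[1-2] = -1303.9502 N (compression)
  Rx@0 = -1194.4100 N
  Ry@0 = -726.1143 N
  Ry@2 = +1083.7543 N

-1303.950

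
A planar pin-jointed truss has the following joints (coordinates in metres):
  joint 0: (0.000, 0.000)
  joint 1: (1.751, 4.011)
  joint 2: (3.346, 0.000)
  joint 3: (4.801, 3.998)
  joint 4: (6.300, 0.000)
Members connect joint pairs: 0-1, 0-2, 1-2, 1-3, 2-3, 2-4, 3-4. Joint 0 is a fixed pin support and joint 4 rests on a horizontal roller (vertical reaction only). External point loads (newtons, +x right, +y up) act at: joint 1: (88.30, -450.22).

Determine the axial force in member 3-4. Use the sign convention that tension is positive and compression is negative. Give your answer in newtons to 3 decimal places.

N=5 nodes, M=7 members, R=3 reactions → 2N=10, M+R=10
member 0 (0-1): L=4.3765, (cx,cy)=(0.4001,0.9165)
member 1 (0-2): L=3.3460, (cx,cy)=(1.0000,0.0000)
member 2 (1-2): L=4.3165, (cx,cy)=(0.3695,-0.9292)
member 3 (1-3): L=3.0500, (cx,cy)=(1.0000,-0.0043)
member 4 (2-3): L=4.2545, (cx,cy)=(0.3420,0.9397)
member 5 (2-4): L=2.9540, (cx,cy)=(1.0000,0.0000)
member 6 (3-4): L=4.2698, (cx,cy)=(0.3511,-0.9363)
solve A·x = −loads:
  F[0-1] = -293.3732 N (compression)
  F[0-2] = +205.6750 N (tension)
  F[1-2] = -194.5491 N (compression)
  F[1-3] = -133.7878 N (compression)
  F[2-3] = +192.3797 N (tension)
  F[2-4] = +67.9950 N (tension)
  F[3-4] = -193.6782 N (compression)
  Rx@0 = -88.3000 N
  Ry@0 = +268.8698 N
  Ry@4 = +181.3502 N

-193.678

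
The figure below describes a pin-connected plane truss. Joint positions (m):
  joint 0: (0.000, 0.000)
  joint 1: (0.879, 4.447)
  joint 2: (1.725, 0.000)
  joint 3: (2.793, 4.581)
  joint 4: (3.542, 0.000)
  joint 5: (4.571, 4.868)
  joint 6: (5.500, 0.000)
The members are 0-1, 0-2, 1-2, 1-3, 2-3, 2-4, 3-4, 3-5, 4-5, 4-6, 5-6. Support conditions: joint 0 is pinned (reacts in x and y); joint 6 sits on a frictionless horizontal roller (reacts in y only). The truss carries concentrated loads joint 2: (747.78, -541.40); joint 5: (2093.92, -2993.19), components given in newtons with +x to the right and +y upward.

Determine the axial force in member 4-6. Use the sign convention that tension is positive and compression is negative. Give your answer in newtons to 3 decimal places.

N=7 nodes, M=11 members, R=3 reactions → 2N=14, M+R=14
member 0 (0-1): L=4.5330, (cx,cy)=(0.1939,0.9810)
member 1 (0-2): L=1.7250, (cx,cy)=(1.0000,0.0000)
member 2 (1-2): L=4.5268, (cx,cy)=(0.1869,-0.9824)
member 3 (1-3): L=1.9187, (cx,cy)=(0.9976,0.0698)
member 4 (2-3): L=4.7038, (cx,cy)=(0.2270,0.9739)
member 5 (2-4): L=1.8170, (cx,cy)=(1.0000,0.0000)
member 6 (3-4): L=4.6418, (cx,cy)=(0.1614,-0.9869)
member 7 (3-5): L=1.8010, (cx,cy)=(0.9872,0.1594)
member 8 (4-5): L=4.9756, (cx,cy)=(0.2068,0.9784)
member 9 (4-6): L=1.9580, (cx,cy)=(1.0000,0.0000)
member 10 (5-6): L=4.9559, (cx,cy)=(0.1875,-0.9823)
solve A·x = −loads:
  F[0-1] = +995.0214 N (tension)
  F[0-2] = +2648.7558 N (tension)
  F[1-2] = -967.0123 N (compression)
  F[1-3] = +374.5826 N (tension)
  F[2-3] = +1531.3686 N (tension)
  F[2-4] = +1372.5576 N (tension)
  F[3-4] = -1383.1937 N (compression)
  F[3-5] = +956.7792 N (tension)
  F[4-5] = +1395.2316 N (tension)
  F[4-6] = +860.8184 N (tension)
  F[5-6] = -4592.1292 N (compression)
  Rx@0 = -2841.7000 N
  Ry@0 = -976.1353 N
  Ry@6 = +4510.7253 N

860.818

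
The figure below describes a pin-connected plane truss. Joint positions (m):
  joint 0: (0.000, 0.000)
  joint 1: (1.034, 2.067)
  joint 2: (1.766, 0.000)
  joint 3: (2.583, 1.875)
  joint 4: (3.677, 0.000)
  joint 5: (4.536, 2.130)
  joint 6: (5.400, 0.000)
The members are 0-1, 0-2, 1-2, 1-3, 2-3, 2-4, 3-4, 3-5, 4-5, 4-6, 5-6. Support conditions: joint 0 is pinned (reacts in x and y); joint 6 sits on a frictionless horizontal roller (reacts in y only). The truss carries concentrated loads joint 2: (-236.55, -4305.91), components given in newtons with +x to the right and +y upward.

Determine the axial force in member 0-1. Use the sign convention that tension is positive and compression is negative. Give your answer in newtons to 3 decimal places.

N=7 nodes, M=11 members, R=3 reactions → 2N=14, M+R=14
member 0 (0-1): L=2.3112, (cx,cy)=(0.4474,0.8943)
member 1 (0-2): L=1.7660, (cx,cy)=(1.0000,0.0000)
member 2 (1-2): L=2.1928, (cx,cy)=(0.3338,-0.9426)
member 3 (1-3): L=1.5609, (cx,cy)=(0.9924,-0.1230)
member 4 (2-3): L=2.0453, (cx,cy)=(0.3995,0.9168)
member 5 (2-4): L=1.9110, (cx,cy)=(1.0000,0.0000)
member 6 (3-4): L=2.1708, (cx,cy)=(0.5040,-0.8637)
member 7 (3-5): L=1.9696, (cx,cy)=(0.9916,0.1295)
member 8 (4-5): L=2.2967, (cx,cy)=(0.3740,0.9274)
member 9 (4-6): L=1.7230, (cx,cy)=(1.0000,0.0000)
member 10 (5-6): L=2.2986, (cx,cy)=(0.3759,-0.9267)
solve A·x = −loads:
  F[0-1] = -3240.0607 N (compression)
  F[0-2] = +1213.0099 N (tension)
  F[1-2] = +3414.5494 N (tension)
  F[1-3] = -2609.2268 N (compression)
  F[2-3] = +1185.9622 N (tension)
  F[2-4] = +2115.6677 N (tension)
  F[3-4] = -1812.1330 N (compression)
  F[3-5] = -1212.6370 N (compression)
  F[4-5] = +1687.6799 N (tension)
  F[4-6] = +571.2103 N (tension)
  F[5-6] = -1519.6335 N (compression)
  Rx@0 = +236.5500 N
  Ry@0 = +2897.7180 N
  Ry@6 = +1408.1920 N

-3240.061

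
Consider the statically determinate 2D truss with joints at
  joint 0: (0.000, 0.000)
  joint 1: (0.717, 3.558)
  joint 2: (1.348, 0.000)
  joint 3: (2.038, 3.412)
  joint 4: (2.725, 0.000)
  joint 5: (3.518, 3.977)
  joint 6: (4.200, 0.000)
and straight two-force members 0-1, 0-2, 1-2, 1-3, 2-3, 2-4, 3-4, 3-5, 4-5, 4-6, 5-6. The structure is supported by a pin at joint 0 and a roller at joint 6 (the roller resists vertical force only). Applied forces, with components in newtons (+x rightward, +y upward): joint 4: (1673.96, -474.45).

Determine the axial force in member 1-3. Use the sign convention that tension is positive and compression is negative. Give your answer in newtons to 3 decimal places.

N=7 nodes, M=11 members, R=3 reactions → 2N=14, M+R=14
member 0 (0-1): L=3.6295, (cx,cy)=(0.1975,0.9803)
member 1 (0-2): L=1.3480, (cx,cy)=(1.0000,0.0000)
member 2 (1-2): L=3.6135, (cx,cy)=(0.1746,-0.9846)
member 3 (1-3): L=1.3290, (cx,cy)=(0.9939,-0.1099)
member 4 (2-3): L=3.4811, (cx,cy)=(0.1982,0.9802)
member 5 (2-4): L=1.3770, (cx,cy)=(1.0000,0.0000)
member 6 (3-4): L=3.4805, (cx,cy)=(0.1974,-0.9803)
member 7 (3-5): L=1.5842, (cx,cy)=(0.9342,0.3567)
member 8 (4-5): L=4.0553, (cx,cy)=(0.1955,0.9807)
member 9 (4-6): L=1.4750, (cx,cy)=(1.0000,0.0000)
member 10 (5-6): L=4.0351, (cx,cy)=(0.1690,-0.9856)
solve A·x = −loads:
  F[0-1] = -169.9719 N (compression)
  F[0-2] = +1707.5373 N (tension)
  F[1-2] = +176.4498 N (tension)
  F[1-3] = -64.7814 N (compression)
  F[2-3] = -177.2558 N (compression)
  F[2-4] = +1773.4841 N (tension)
  F[3-4] = +121.8441 N (tension)
  F[3-5] = -132.2731 N (compression)
  F[4-5] = +361.9916 N (tension)
  F[4-6] = +52.7882 N (tension)
  F[5-6] = -312.3211 N (compression)
  Rx@0 = -1673.9600 N
  Ry@0 = +166.6223 N
  Ry@6 = +307.8277 N

-64.781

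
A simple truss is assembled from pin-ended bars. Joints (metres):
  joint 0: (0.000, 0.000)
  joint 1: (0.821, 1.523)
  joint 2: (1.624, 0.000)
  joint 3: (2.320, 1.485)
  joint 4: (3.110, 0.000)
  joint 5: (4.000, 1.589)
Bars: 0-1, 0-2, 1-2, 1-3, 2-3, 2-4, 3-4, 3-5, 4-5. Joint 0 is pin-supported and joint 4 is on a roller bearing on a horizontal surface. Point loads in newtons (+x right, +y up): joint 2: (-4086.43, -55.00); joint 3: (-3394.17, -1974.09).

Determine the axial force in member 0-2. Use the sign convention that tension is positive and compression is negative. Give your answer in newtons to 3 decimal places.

N=6 nodes, M=9 members, R=3 reactions → 2N=12, M+R=12
member 0 (0-1): L=1.7302, (cx,cy)=(0.4745,0.8802)
member 1 (0-2): L=1.6240, (cx,cy)=(1.0000,0.0000)
member 2 (1-2): L=1.7217, (cx,cy)=(0.4664,-0.8846)
member 3 (1-3): L=1.4995, (cx,cy)=(0.9997,-0.0253)
member 4 (2-3): L=1.6400, (cx,cy)=(0.4244,0.9055)
member 5 (2-4): L=1.4860, (cx,cy)=(1.0000,0.0000)
member 6 (3-4): L=1.6821, (cx,cy)=(0.4697,-0.8828)
member 7 (3-5): L=1.6832, (cx,cy)=(0.9981,0.0618)
member 8 (4-5): L=1.8213, (cx,cy)=(0.4887,0.8725)
solve A·x = −loads:
  F[0-1] = -2440.7040 N (compression)
  F[0-2] = -6322.4533 N (compression)
  F[1-2] = +2495.3002 N (tension)
  F[1-3] = -2322.6823 N (compression)
  F[2-3] = -2376.9548 N (compression)
  F[2-4] = -63.4849 N (compression)
  F[3-4] = +135.1714 N (tension)
  F[3-5] = -0.0000 N (compression)
  F[4-5] = -0.0000 N (compression)
  Rx@0 = +7480.6000 N
  Ry@0 = +2148.4256 N
  Ry@4 = -119.3356 N

-6322.453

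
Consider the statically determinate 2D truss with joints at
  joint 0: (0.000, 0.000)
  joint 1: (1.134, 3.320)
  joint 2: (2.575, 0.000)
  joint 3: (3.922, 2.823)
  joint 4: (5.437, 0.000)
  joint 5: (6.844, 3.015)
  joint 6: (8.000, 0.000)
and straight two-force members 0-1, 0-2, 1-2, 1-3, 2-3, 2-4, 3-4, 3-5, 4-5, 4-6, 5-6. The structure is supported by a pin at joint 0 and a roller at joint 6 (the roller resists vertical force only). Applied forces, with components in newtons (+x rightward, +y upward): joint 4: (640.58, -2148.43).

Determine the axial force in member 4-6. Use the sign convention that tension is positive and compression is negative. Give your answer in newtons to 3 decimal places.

559.836

N=7 nodes, M=11 members, R=3 reactions → 2N=14, M+R=14
member 0 (0-1): L=3.5083, (cx,cy)=(0.3232,0.9463)
member 1 (0-2): L=2.5750, (cx,cy)=(1.0000,0.0000)
member 2 (1-2): L=3.6192, (cx,cy)=(0.3982,-0.9173)
member 3 (1-3): L=2.8320, (cx,cy)=(0.9845,-0.1755)
member 4 (2-3): L=3.1279, (cx,cy)=(0.4306,0.9025)
member 5 (2-4): L=2.8620, (cx,cy)=(1.0000,0.0000)
member 6 (3-4): L=3.2038, (cx,cy)=(0.4729,-0.8811)
member 7 (3-5): L=2.9283, (cx,cy)=(0.9978,0.0656)
member 8 (4-5): L=3.3271, (cx,cy)=(0.4229,0.9062)
member 9 (4-6): L=2.5630, (cx,cy)=(1.0000,0.0000)
member 10 (5-6): L=3.2290, (cx,cy)=(0.3580,-0.9337)
solve A·x = −loads:
  F[0-1] = -727.3472 N (compression)
  F[0-2] = +875.6812 N (tension)
  F[1-2] = +862.7851 N (tension)
  F[1-3] = -587.7410 N (compression)
  F[2-3] = -876.9304 N (compression)
  F[2-4] = +1596.8412 N (tension)
  F[3-4] = +685.6682 N (tension)
  F[3-5] = -1283.2551 N (compression)
  F[4-5] = +1704.1433 N (tension)
  F[4-6] = +559.8363 N (tension)
  F[5-6] = -1563.7733 N (compression)
  Rx@0 = -640.5800 N
  Ry@0 = +688.3033 N
  Ry@6 = +1460.1267 N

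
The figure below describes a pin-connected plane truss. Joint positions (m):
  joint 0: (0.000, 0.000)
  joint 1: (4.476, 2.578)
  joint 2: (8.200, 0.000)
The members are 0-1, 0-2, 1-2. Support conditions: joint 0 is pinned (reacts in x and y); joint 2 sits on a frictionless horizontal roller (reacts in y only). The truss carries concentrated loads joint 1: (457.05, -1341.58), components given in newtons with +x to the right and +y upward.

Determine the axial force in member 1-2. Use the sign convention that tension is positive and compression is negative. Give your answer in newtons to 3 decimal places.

N=3 nodes, M=3 members, R=3 reactions → 2N=6, M+R=6
member 0 (0-1): L=5.1653, (cx,cy)=(0.8665,0.4991)
member 1 (0-2): L=8.2000, (cx,cy)=(1.0000,0.0000)
member 2 (1-2): L=4.5293, (cx,cy)=(0.8222,-0.5692)
solve A·x = −loads:
  F[0-1] = -932.8486 N (compression)
  F[0-2] = +1265.4066 N (tension)
  F[1-2] = -1539.0344 N (compression)
  Rx@0 = -457.0500 N
  Ry@0 = +465.5816 N
  Ry@2 = +875.9984 N

-1539.034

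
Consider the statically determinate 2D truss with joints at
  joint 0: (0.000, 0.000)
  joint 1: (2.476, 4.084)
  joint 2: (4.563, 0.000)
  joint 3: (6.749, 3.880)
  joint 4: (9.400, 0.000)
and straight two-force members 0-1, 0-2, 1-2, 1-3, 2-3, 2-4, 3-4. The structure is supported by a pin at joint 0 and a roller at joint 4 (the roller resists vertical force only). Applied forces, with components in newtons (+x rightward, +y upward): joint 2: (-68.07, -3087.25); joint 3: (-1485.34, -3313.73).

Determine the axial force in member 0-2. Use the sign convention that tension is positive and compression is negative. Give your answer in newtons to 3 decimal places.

N=5 nodes, M=7 members, R=3 reactions → 2N=10, M+R=10
member 0 (0-1): L=4.7759, (cx,cy)=(0.5184,0.8551)
member 1 (0-2): L=4.5630, (cx,cy)=(1.0000,0.0000)
member 2 (1-2): L=4.5864, (cx,cy)=(0.4550,-0.8905)
member 3 (1-3): L=4.2779, (cx,cy)=(0.9989,-0.0477)
member 4 (2-3): L=4.4534, (cx,cy)=(0.4909,0.8712)
member 5 (2-4): L=4.8370, (cx,cy)=(1.0000,0.0000)
member 6 (3-4): L=4.6992, (cx,cy)=(0.5641,-0.8257)
solve A·x = −loads:
  F[0-1] = -3667.6298 N (compression)
  F[0-2] = +348.0053 N (tension)
  F[1-2] = +3714.6029 N (tension)
  F[1-3] = -3595.8205 N (compression)
  F[2-3] = -253.0707 N (compression)
  F[2-4] = +2230.6114 N (tension)
  F[3-4] = -3953.9882 N (compression)
  Rx@0 = +1553.4100 N
  Ry@0 = +3136.2602 N
  Ry@4 = +3264.7198 N

348.005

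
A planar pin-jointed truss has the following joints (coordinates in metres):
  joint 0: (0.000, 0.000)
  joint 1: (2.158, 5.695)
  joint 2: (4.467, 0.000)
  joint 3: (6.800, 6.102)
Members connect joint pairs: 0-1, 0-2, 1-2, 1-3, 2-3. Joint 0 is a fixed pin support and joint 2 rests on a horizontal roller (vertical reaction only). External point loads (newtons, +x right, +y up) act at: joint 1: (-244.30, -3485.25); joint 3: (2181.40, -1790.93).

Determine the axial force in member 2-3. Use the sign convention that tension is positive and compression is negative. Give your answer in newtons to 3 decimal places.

N=4 nodes, M=5 members, R=3 reactions → 2N=8, M+R=8
member 0 (0-1): L=6.0902, (cx,cy)=(0.3543,0.9351)
member 1 (0-2): L=4.4670, (cx,cy)=(1.0000,0.0000)
member 2 (1-2): L=6.1453, (cx,cy)=(0.3757,-0.9267)
member 3 (1-3): L=4.6598, (cx,cy)=(0.9962,0.0873)
member 4 (2-3): L=6.5328, (cx,cy)=(0.3571,0.9341)
solve A·x = −loads:
  F[0-1] = +1927.2443 N (tension)
  F[0-2] = +1254.1957 N (tension)
  F[1-2] = -5424.9355 N (compression)
  F[1-3] = +2976.9210 N (tension)
  F[2-3] = -2195.7336 N (compression)
  Rx@0 = -1937.1000 N
  Ry@0 = -1802.1965 N
  Ry@2 = +7078.3765 N

-2195.734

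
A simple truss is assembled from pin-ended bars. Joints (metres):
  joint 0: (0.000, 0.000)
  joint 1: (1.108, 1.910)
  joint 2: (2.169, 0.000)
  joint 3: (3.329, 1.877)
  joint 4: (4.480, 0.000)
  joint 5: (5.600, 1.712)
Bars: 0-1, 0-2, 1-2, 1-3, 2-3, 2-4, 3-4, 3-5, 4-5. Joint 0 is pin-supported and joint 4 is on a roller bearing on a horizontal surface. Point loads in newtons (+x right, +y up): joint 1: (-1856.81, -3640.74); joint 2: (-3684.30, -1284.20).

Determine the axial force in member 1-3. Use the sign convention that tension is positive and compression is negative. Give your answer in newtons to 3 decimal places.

-891.382

N=6 nodes, M=9 members, R=3 reactions → 2N=12, M+R=12
member 0 (0-1): L=2.2081, (cx,cy)=(0.5018,0.8650)
member 1 (0-2): L=2.1690, (cx,cy)=(1.0000,0.0000)
member 2 (1-2): L=2.1849, (cx,cy)=(0.4856,-0.8742)
member 3 (1-3): L=2.2212, (cx,cy)=(0.9999,-0.0149)
member 4 (2-3): L=2.2065, (cx,cy)=(0.5257,0.8507)
member 5 (2-4): L=2.3110, (cx,cy)=(1.0000,0.0000)
member 6 (3-4): L=2.2018, (cx,cy)=(0.5228,-0.8525)
member 7 (3-5): L=2.2770, (cx,cy)=(0.9974,-0.0725)
member 8 (4-5): L=2.0458, (cx,cy)=(0.5475,0.8368)
solve A·x = −loads:
  F[0-1] = -4849.0517 N (compression)
  F[0-2] = -3107.9244 N (compression)
  F[1-2] = +648.4864 N (tension)
  F[1-3] = -891.3816 N (compression)
  F[2-3] = +843.2348 N (tension)
  F[2-4] = +447.9823 N (tension)
  F[3-4] = -856.9661 N (compression)
  F[3-5] = -0.0000 N (compression)
  F[4-5] = +0.0000 N (tension)
  Rx@0 = +5541.1100 N
  Ry@0 = +4194.3903 N
  Ry@4 = +730.5497 N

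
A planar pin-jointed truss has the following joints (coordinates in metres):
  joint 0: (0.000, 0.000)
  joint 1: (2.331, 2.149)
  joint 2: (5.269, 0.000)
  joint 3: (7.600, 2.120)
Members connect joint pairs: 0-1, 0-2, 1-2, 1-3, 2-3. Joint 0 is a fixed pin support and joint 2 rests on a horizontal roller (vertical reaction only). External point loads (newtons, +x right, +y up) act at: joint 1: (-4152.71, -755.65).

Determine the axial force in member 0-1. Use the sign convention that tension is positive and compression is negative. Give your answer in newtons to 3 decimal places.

N=4 nodes, M=5 members, R=3 reactions → 2N=8, M+R=8
member 0 (0-1): L=3.1705, (cx,cy)=(0.7352,0.6778)
member 1 (0-2): L=5.2690, (cx,cy)=(1.0000,0.0000)
member 2 (1-2): L=3.6401, (cx,cy)=(0.8071,-0.5904)
member 3 (1-3): L=5.2691, (cx,cy)=(1.0000,-0.0055)
member 4 (2-3): L=3.1509, (cx,cy)=(0.7398,0.6728)
solve A·x = −loads:
  F[0-1] = -3120.3855 N (compression)
  F[0-2] = -1858.5198 N (compression)
  F[1-2] = +2302.6296 N (tension)
  F[1-3] = +0.0000 N (tension)
  F[2-3] = -0.0000 N (compression)
  Rx@0 = +4152.7100 N
  Ry@0 = +2115.0642 N
  Ry@2 = -1359.4142 N

-3120.385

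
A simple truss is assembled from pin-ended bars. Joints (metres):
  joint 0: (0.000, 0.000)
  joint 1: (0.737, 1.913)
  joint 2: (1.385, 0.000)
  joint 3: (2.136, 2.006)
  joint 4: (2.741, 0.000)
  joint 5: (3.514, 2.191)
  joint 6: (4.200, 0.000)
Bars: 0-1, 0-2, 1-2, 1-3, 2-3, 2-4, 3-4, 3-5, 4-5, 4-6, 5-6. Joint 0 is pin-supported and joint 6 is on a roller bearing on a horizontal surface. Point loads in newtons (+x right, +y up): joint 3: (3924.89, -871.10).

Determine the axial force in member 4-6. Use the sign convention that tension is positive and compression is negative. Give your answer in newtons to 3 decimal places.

N=7 nodes, M=11 members, R=3 reactions → 2N=14, M+R=14
member 0 (0-1): L=2.0501, (cx,cy)=(0.3595,0.9331)
member 1 (0-2): L=1.3850, (cx,cy)=(1.0000,0.0000)
member 2 (1-2): L=2.0198, (cx,cy)=(0.3208,-0.9471)
member 3 (1-3): L=1.4021, (cx,cy)=(0.9978,0.0663)
member 4 (2-3): L=2.1420, (cx,cy)=(0.3506,0.9365)
member 5 (2-4): L=1.3560, (cx,cy)=(1.0000,0.0000)
member 6 (3-4): L=2.0952, (cx,cy)=(0.2887,-0.9574)
member 7 (3-5): L=1.3904, (cx,cy)=(0.9911,0.1331)
member 8 (4-5): L=2.3234, (cx,cy)=(0.3327,0.9430)
member 9 (4-6): L=1.4590, (cx,cy)=(1.0000,0.0000)
member 10 (5-6): L=2.2959, (cx,cy)=(0.2988,-0.9543)
solve A·x = −loads:
  F[0-1] = +1550.1555 N (tension)
  F[0-2] = +3367.6060 N (tension)
  F[1-2] = -1455.3682 N (compression)
  F[1-3] = +1026.4682 N (tension)
  F[2-3] = +1471.8663 N (tension)
  F[2-4] = +2384.6287 N (tension)
  F[3-4] = -2647.9023 N (compression)
  F[3-5] = -1634.5847 N (compression)
  F[4-5] = +2688.2650 N (tension)
  F[4-6] = +725.6442 N (tension)
  F[5-6] = -2428.5626 N (compression)
  Rx@0 = -3924.8900 N
  Ry@0 = -1446.5188 N
  Ry@6 = +2317.6188 N

725.644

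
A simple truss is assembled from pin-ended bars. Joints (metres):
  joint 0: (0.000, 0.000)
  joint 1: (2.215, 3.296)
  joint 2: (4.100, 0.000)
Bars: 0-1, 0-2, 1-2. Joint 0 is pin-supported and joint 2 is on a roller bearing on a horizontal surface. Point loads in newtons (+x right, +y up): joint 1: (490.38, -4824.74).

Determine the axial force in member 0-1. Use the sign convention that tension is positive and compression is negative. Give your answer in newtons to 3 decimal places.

N=3 nodes, M=3 members, R=3 reactions → 2N=6, M+R=6
member 0 (0-1): L=3.9711, (cx,cy)=(0.5578,0.8300)
member 1 (0-2): L=4.1000, (cx,cy)=(1.0000,0.0000)
member 2 (1-2): L=3.7970, (cx,cy)=(0.4965,-0.8681)
solve A·x = −loads:
  F[0-1] = -2197.5964 N (compression)
  F[0-2] = +1716.1473 N (tension)
  F[1-2] = -3456.8318 N (compression)
  Rx@0 = -490.3800 N
  Ry@0 = +1823.9860 N
  Ry@2 = +3000.7540 N

-2197.596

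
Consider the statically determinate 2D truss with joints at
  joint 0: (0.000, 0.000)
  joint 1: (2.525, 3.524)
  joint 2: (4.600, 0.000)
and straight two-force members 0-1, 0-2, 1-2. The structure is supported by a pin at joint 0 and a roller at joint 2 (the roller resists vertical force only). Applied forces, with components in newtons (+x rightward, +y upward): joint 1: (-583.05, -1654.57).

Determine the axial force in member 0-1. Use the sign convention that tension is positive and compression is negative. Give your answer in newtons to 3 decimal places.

N=3 nodes, M=3 members, R=3 reactions → 2N=6, M+R=6
member 0 (0-1): L=4.3352, (cx,cy)=(0.5824,0.8129)
member 1 (0-2): L=4.6000, (cx,cy)=(1.0000,0.0000)
member 2 (1-2): L=4.0895, (cx,cy)=(0.5074,-0.8617)
solve A·x = −loads:
  F[0-1] = -1467.6566 N (compression)
  F[0-2] = +271.7685 N (tension)
  F[1-2] = -535.6162 N (compression)
  Rx@0 = +583.0500 N
  Ry@0 = +1193.0219 N
  Ry@2 = +461.5481 N

-1467.657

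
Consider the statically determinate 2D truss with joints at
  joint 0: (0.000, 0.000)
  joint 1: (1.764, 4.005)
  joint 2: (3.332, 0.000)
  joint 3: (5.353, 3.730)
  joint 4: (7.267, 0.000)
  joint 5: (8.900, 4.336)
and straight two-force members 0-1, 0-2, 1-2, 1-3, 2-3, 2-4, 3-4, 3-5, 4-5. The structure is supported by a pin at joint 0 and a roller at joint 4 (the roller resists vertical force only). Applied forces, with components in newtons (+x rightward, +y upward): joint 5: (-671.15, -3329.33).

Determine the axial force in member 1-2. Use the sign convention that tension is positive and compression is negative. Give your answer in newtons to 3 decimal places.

N=6 nodes, M=9 members, R=3 reactions → 2N=12, M+R=12
member 0 (0-1): L=4.3763, (cx,cy)=(0.4031,0.9152)
member 1 (0-2): L=3.3320, (cx,cy)=(1.0000,0.0000)
member 2 (1-2): L=4.3010, (cx,cy)=(0.3646,-0.9312)
member 3 (1-3): L=3.5995, (cx,cy)=(0.9971,-0.0764)
member 4 (2-3): L=4.2423, (cx,cy)=(0.4764,0.8792)
member 5 (2-4): L=3.9350, (cx,cy)=(1.0000,0.0000)
member 6 (3-4): L=4.1924, (cx,cy)=(0.4565,-0.8897)
member 7 (3-5): L=3.5984, (cx,cy)=(0.9857,0.1684)
member 8 (4-5): L=4.6333, (cx,cy)=(0.3524,0.9358)
solve A·x = −loads:
  F[0-1] = +379.9252 N (tension)
  F[0-2] = -824.2915 N (compression)
  F[1-2] = -397.9301 N (compression)
  F[1-3] = +299.0873 N (tension)
  F[2-3] = +421.4389 N (tension)
  F[2-4] = -1170.1323 N (compression)
  F[3-4] = -271.2024 N (compression)
  F[3-5] = +631.8210 N (tension)
  F[4-5] = -3671.3167 N (compression)
  Rx@0 = +671.1500 N
  Ry@0 = -347.6936 N
  Ry@4 = +3677.0236 N

-397.930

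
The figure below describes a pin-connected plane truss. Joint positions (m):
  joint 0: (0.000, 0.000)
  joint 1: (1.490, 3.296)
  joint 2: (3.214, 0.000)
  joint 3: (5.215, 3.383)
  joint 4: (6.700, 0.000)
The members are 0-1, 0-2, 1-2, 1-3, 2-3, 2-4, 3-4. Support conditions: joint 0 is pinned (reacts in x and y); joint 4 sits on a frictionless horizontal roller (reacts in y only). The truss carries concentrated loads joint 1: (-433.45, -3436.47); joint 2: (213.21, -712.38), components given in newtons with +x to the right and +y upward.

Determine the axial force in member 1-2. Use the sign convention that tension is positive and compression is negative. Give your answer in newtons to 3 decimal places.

N=5 nodes, M=7 members, R=3 reactions → 2N=10, M+R=10
member 0 (0-1): L=3.6171, (cx,cy)=(0.4119,0.9112)
member 1 (0-2): L=3.2140, (cx,cy)=(1.0000,0.0000)
member 2 (1-2): L=3.7196, (cx,cy)=(0.4635,-0.8861)
member 3 (1-3): L=3.7260, (cx,cy)=(0.9997,0.0233)
member 4 (2-3): L=3.9305, (cx,cy)=(0.5091,0.8607)
member 5 (2-4): L=3.4860, (cx,cy)=(1.0000,0.0000)
member 6 (3-4): L=3.6946, (cx,cy)=(0.4019,-0.9157)
solve A·x = −loads:
  F[0-1] = -3573.3784 N (compression)
  F[0-2] = +1251.7326 N (tension)
  F[1-2] = -228.1154 N (compression)
  F[1-3] = -933.0490 N (compression)
  F[2-3] = +1062.5131 N (tension)
  F[2-4] = +391.8715 N (tension)
  F[3-4] = -974.9496 N (compression)
  Rx@0 = +220.2400 N
  Ry@0 = +3256.1219 N
  Ry@4 = +892.7281 N

-228.115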